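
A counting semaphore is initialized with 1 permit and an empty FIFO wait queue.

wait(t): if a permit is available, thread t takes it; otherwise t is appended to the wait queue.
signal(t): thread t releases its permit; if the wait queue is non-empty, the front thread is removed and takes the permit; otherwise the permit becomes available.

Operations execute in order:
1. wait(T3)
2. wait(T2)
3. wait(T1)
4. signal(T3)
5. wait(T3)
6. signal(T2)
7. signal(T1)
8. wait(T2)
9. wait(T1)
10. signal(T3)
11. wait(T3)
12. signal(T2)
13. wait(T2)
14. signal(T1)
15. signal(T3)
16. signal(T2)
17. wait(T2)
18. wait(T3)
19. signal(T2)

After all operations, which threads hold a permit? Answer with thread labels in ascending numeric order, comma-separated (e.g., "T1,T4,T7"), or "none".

Step 1: wait(T3) -> count=0 queue=[] holders={T3}
Step 2: wait(T2) -> count=0 queue=[T2] holders={T3}
Step 3: wait(T1) -> count=0 queue=[T2,T1] holders={T3}
Step 4: signal(T3) -> count=0 queue=[T1] holders={T2}
Step 5: wait(T3) -> count=0 queue=[T1,T3] holders={T2}
Step 6: signal(T2) -> count=0 queue=[T3] holders={T1}
Step 7: signal(T1) -> count=0 queue=[] holders={T3}
Step 8: wait(T2) -> count=0 queue=[T2] holders={T3}
Step 9: wait(T1) -> count=0 queue=[T2,T1] holders={T3}
Step 10: signal(T3) -> count=0 queue=[T1] holders={T2}
Step 11: wait(T3) -> count=0 queue=[T1,T3] holders={T2}
Step 12: signal(T2) -> count=0 queue=[T3] holders={T1}
Step 13: wait(T2) -> count=0 queue=[T3,T2] holders={T1}
Step 14: signal(T1) -> count=0 queue=[T2] holders={T3}
Step 15: signal(T3) -> count=0 queue=[] holders={T2}
Step 16: signal(T2) -> count=1 queue=[] holders={none}
Step 17: wait(T2) -> count=0 queue=[] holders={T2}
Step 18: wait(T3) -> count=0 queue=[T3] holders={T2}
Step 19: signal(T2) -> count=0 queue=[] holders={T3}
Final holders: T3

Answer: T3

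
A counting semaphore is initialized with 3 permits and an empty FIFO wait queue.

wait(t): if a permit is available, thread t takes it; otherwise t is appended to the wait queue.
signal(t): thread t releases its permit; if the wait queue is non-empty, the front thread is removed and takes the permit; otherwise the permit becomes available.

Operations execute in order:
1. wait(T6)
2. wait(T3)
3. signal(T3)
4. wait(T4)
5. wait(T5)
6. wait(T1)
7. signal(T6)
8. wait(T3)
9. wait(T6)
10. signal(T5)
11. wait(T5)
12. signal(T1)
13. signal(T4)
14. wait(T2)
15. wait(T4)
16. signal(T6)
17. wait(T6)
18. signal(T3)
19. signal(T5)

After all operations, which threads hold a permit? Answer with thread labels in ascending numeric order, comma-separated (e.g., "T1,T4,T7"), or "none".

Step 1: wait(T6) -> count=2 queue=[] holders={T6}
Step 2: wait(T3) -> count=1 queue=[] holders={T3,T6}
Step 3: signal(T3) -> count=2 queue=[] holders={T6}
Step 4: wait(T4) -> count=1 queue=[] holders={T4,T6}
Step 5: wait(T5) -> count=0 queue=[] holders={T4,T5,T6}
Step 6: wait(T1) -> count=0 queue=[T1] holders={T4,T5,T6}
Step 7: signal(T6) -> count=0 queue=[] holders={T1,T4,T5}
Step 8: wait(T3) -> count=0 queue=[T3] holders={T1,T4,T5}
Step 9: wait(T6) -> count=0 queue=[T3,T6] holders={T1,T4,T5}
Step 10: signal(T5) -> count=0 queue=[T6] holders={T1,T3,T4}
Step 11: wait(T5) -> count=0 queue=[T6,T5] holders={T1,T3,T4}
Step 12: signal(T1) -> count=0 queue=[T5] holders={T3,T4,T6}
Step 13: signal(T4) -> count=0 queue=[] holders={T3,T5,T6}
Step 14: wait(T2) -> count=0 queue=[T2] holders={T3,T5,T6}
Step 15: wait(T4) -> count=0 queue=[T2,T4] holders={T3,T5,T6}
Step 16: signal(T6) -> count=0 queue=[T4] holders={T2,T3,T5}
Step 17: wait(T6) -> count=0 queue=[T4,T6] holders={T2,T3,T5}
Step 18: signal(T3) -> count=0 queue=[T6] holders={T2,T4,T5}
Step 19: signal(T5) -> count=0 queue=[] holders={T2,T4,T6}
Final holders: T2,T4,T6

Answer: T2,T4,T6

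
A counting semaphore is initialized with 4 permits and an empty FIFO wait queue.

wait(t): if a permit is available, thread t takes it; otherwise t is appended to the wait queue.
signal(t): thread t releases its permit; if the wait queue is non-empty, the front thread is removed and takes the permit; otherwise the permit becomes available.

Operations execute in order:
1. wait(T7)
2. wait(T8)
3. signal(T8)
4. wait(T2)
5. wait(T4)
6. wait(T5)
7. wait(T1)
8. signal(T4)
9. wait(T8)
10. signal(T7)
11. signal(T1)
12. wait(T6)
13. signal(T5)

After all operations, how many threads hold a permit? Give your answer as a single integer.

Step 1: wait(T7) -> count=3 queue=[] holders={T7}
Step 2: wait(T8) -> count=2 queue=[] holders={T7,T8}
Step 3: signal(T8) -> count=3 queue=[] holders={T7}
Step 4: wait(T2) -> count=2 queue=[] holders={T2,T7}
Step 5: wait(T4) -> count=1 queue=[] holders={T2,T4,T7}
Step 6: wait(T5) -> count=0 queue=[] holders={T2,T4,T5,T7}
Step 7: wait(T1) -> count=0 queue=[T1] holders={T2,T4,T5,T7}
Step 8: signal(T4) -> count=0 queue=[] holders={T1,T2,T5,T7}
Step 9: wait(T8) -> count=0 queue=[T8] holders={T1,T2,T5,T7}
Step 10: signal(T7) -> count=0 queue=[] holders={T1,T2,T5,T8}
Step 11: signal(T1) -> count=1 queue=[] holders={T2,T5,T8}
Step 12: wait(T6) -> count=0 queue=[] holders={T2,T5,T6,T8}
Step 13: signal(T5) -> count=1 queue=[] holders={T2,T6,T8}
Final holders: {T2,T6,T8} -> 3 thread(s)

Answer: 3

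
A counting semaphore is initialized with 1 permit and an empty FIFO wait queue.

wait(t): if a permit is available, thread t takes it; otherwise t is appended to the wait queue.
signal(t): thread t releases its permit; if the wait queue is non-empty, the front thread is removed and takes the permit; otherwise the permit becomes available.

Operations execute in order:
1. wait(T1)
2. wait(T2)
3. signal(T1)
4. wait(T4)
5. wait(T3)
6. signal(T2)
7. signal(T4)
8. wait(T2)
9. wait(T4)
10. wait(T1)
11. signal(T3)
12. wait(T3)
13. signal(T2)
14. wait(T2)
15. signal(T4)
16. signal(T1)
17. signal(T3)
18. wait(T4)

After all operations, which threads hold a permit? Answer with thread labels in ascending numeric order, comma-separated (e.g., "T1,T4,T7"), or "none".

Answer: T2

Derivation:
Step 1: wait(T1) -> count=0 queue=[] holders={T1}
Step 2: wait(T2) -> count=0 queue=[T2] holders={T1}
Step 3: signal(T1) -> count=0 queue=[] holders={T2}
Step 4: wait(T4) -> count=0 queue=[T4] holders={T2}
Step 5: wait(T3) -> count=0 queue=[T4,T3] holders={T2}
Step 6: signal(T2) -> count=0 queue=[T3] holders={T4}
Step 7: signal(T4) -> count=0 queue=[] holders={T3}
Step 8: wait(T2) -> count=0 queue=[T2] holders={T3}
Step 9: wait(T4) -> count=0 queue=[T2,T4] holders={T3}
Step 10: wait(T1) -> count=0 queue=[T2,T4,T1] holders={T3}
Step 11: signal(T3) -> count=0 queue=[T4,T1] holders={T2}
Step 12: wait(T3) -> count=0 queue=[T4,T1,T3] holders={T2}
Step 13: signal(T2) -> count=0 queue=[T1,T3] holders={T4}
Step 14: wait(T2) -> count=0 queue=[T1,T3,T2] holders={T4}
Step 15: signal(T4) -> count=0 queue=[T3,T2] holders={T1}
Step 16: signal(T1) -> count=0 queue=[T2] holders={T3}
Step 17: signal(T3) -> count=0 queue=[] holders={T2}
Step 18: wait(T4) -> count=0 queue=[T4] holders={T2}
Final holders: T2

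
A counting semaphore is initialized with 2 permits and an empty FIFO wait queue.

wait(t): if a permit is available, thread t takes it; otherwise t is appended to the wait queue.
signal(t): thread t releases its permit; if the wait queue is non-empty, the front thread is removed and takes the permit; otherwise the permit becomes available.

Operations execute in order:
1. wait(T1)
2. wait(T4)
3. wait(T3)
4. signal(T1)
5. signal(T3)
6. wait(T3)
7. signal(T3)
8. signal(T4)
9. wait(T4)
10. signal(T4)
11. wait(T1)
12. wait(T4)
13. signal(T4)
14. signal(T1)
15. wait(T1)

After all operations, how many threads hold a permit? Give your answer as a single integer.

Step 1: wait(T1) -> count=1 queue=[] holders={T1}
Step 2: wait(T4) -> count=0 queue=[] holders={T1,T4}
Step 3: wait(T3) -> count=0 queue=[T3] holders={T1,T4}
Step 4: signal(T1) -> count=0 queue=[] holders={T3,T4}
Step 5: signal(T3) -> count=1 queue=[] holders={T4}
Step 6: wait(T3) -> count=0 queue=[] holders={T3,T4}
Step 7: signal(T3) -> count=1 queue=[] holders={T4}
Step 8: signal(T4) -> count=2 queue=[] holders={none}
Step 9: wait(T4) -> count=1 queue=[] holders={T4}
Step 10: signal(T4) -> count=2 queue=[] holders={none}
Step 11: wait(T1) -> count=1 queue=[] holders={T1}
Step 12: wait(T4) -> count=0 queue=[] holders={T1,T4}
Step 13: signal(T4) -> count=1 queue=[] holders={T1}
Step 14: signal(T1) -> count=2 queue=[] holders={none}
Step 15: wait(T1) -> count=1 queue=[] holders={T1}
Final holders: {T1} -> 1 thread(s)

Answer: 1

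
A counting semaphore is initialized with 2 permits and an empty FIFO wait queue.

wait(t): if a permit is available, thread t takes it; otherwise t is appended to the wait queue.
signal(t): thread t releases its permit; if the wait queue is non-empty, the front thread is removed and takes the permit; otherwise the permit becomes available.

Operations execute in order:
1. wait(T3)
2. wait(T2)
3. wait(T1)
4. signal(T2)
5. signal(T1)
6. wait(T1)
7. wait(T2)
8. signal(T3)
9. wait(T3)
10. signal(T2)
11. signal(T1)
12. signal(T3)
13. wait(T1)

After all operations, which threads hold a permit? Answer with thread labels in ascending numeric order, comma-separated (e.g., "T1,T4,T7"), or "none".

Step 1: wait(T3) -> count=1 queue=[] holders={T3}
Step 2: wait(T2) -> count=0 queue=[] holders={T2,T3}
Step 3: wait(T1) -> count=0 queue=[T1] holders={T2,T3}
Step 4: signal(T2) -> count=0 queue=[] holders={T1,T3}
Step 5: signal(T1) -> count=1 queue=[] holders={T3}
Step 6: wait(T1) -> count=0 queue=[] holders={T1,T3}
Step 7: wait(T2) -> count=0 queue=[T2] holders={T1,T3}
Step 8: signal(T3) -> count=0 queue=[] holders={T1,T2}
Step 9: wait(T3) -> count=0 queue=[T3] holders={T1,T2}
Step 10: signal(T2) -> count=0 queue=[] holders={T1,T3}
Step 11: signal(T1) -> count=1 queue=[] holders={T3}
Step 12: signal(T3) -> count=2 queue=[] holders={none}
Step 13: wait(T1) -> count=1 queue=[] holders={T1}
Final holders: T1

Answer: T1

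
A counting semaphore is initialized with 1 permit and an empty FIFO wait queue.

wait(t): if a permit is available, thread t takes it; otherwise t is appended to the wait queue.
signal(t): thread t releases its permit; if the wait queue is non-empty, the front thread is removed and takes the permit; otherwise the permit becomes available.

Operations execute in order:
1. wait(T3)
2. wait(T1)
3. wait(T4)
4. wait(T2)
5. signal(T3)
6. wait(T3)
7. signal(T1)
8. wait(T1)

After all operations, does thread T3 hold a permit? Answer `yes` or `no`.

Answer: no

Derivation:
Step 1: wait(T3) -> count=0 queue=[] holders={T3}
Step 2: wait(T1) -> count=0 queue=[T1] holders={T3}
Step 3: wait(T4) -> count=0 queue=[T1,T4] holders={T3}
Step 4: wait(T2) -> count=0 queue=[T1,T4,T2] holders={T3}
Step 5: signal(T3) -> count=0 queue=[T4,T2] holders={T1}
Step 6: wait(T3) -> count=0 queue=[T4,T2,T3] holders={T1}
Step 7: signal(T1) -> count=0 queue=[T2,T3] holders={T4}
Step 8: wait(T1) -> count=0 queue=[T2,T3,T1] holders={T4}
Final holders: {T4} -> T3 not in holders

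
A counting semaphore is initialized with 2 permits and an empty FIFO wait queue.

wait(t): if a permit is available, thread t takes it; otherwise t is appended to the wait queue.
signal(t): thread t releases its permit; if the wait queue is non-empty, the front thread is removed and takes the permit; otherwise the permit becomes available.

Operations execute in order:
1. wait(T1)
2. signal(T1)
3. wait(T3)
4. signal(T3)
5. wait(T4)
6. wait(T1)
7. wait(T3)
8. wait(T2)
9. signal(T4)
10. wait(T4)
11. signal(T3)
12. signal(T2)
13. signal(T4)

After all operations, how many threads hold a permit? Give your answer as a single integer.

Step 1: wait(T1) -> count=1 queue=[] holders={T1}
Step 2: signal(T1) -> count=2 queue=[] holders={none}
Step 3: wait(T3) -> count=1 queue=[] holders={T3}
Step 4: signal(T3) -> count=2 queue=[] holders={none}
Step 5: wait(T4) -> count=1 queue=[] holders={T4}
Step 6: wait(T1) -> count=0 queue=[] holders={T1,T4}
Step 7: wait(T3) -> count=0 queue=[T3] holders={T1,T4}
Step 8: wait(T2) -> count=0 queue=[T3,T2] holders={T1,T4}
Step 9: signal(T4) -> count=0 queue=[T2] holders={T1,T3}
Step 10: wait(T4) -> count=0 queue=[T2,T4] holders={T1,T3}
Step 11: signal(T3) -> count=0 queue=[T4] holders={T1,T2}
Step 12: signal(T2) -> count=0 queue=[] holders={T1,T4}
Step 13: signal(T4) -> count=1 queue=[] holders={T1}
Final holders: {T1} -> 1 thread(s)

Answer: 1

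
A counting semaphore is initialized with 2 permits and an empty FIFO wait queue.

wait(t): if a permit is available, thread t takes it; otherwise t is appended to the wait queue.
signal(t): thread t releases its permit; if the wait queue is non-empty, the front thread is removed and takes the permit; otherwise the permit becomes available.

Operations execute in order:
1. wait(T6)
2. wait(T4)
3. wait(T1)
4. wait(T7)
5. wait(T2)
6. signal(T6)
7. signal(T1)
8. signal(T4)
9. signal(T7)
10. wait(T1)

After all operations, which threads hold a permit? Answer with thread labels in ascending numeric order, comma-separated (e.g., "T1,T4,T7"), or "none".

Step 1: wait(T6) -> count=1 queue=[] holders={T6}
Step 2: wait(T4) -> count=0 queue=[] holders={T4,T6}
Step 3: wait(T1) -> count=0 queue=[T1] holders={T4,T6}
Step 4: wait(T7) -> count=0 queue=[T1,T7] holders={T4,T6}
Step 5: wait(T2) -> count=0 queue=[T1,T7,T2] holders={T4,T6}
Step 6: signal(T6) -> count=0 queue=[T7,T2] holders={T1,T4}
Step 7: signal(T1) -> count=0 queue=[T2] holders={T4,T7}
Step 8: signal(T4) -> count=0 queue=[] holders={T2,T7}
Step 9: signal(T7) -> count=1 queue=[] holders={T2}
Step 10: wait(T1) -> count=0 queue=[] holders={T1,T2}
Final holders: T1,T2

Answer: T1,T2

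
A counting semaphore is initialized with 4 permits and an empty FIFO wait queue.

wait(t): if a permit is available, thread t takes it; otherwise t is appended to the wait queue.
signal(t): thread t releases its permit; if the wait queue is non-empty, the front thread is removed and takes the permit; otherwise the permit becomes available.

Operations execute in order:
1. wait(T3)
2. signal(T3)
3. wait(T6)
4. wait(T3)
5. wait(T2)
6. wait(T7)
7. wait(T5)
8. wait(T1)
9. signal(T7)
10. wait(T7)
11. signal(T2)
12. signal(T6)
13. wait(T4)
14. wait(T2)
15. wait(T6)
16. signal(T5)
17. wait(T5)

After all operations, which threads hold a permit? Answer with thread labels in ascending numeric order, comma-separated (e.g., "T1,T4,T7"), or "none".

Answer: T1,T3,T4,T7

Derivation:
Step 1: wait(T3) -> count=3 queue=[] holders={T3}
Step 2: signal(T3) -> count=4 queue=[] holders={none}
Step 3: wait(T6) -> count=3 queue=[] holders={T6}
Step 4: wait(T3) -> count=2 queue=[] holders={T3,T6}
Step 5: wait(T2) -> count=1 queue=[] holders={T2,T3,T6}
Step 6: wait(T7) -> count=0 queue=[] holders={T2,T3,T6,T7}
Step 7: wait(T5) -> count=0 queue=[T5] holders={T2,T3,T6,T7}
Step 8: wait(T1) -> count=0 queue=[T5,T1] holders={T2,T3,T6,T7}
Step 9: signal(T7) -> count=0 queue=[T1] holders={T2,T3,T5,T6}
Step 10: wait(T7) -> count=0 queue=[T1,T7] holders={T2,T3,T5,T6}
Step 11: signal(T2) -> count=0 queue=[T7] holders={T1,T3,T5,T6}
Step 12: signal(T6) -> count=0 queue=[] holders={T1,T3,T5,T7}
Step 13: wait(T4) -> count=0 queue=[T4] holders={T1,T3,T5,T7}
Step 14: wait(T2) -> count=0 queue=[T4,T2] holders={T1,T3,T5,T7}
Step 15: wait(T6) -> count=0 queue=[T4,T2,T6] holders={T1,T3,T5,T7}
Step 16: signal(T5) -> count=0 queue=[T2,T6] holders={T1,T3,T4,T7}
Step 17: wait(T5) -> count=0 queue=[T2,T6,T5] holders={T1,T3,T4,T7}
Final holders: T1,T3,T4,T7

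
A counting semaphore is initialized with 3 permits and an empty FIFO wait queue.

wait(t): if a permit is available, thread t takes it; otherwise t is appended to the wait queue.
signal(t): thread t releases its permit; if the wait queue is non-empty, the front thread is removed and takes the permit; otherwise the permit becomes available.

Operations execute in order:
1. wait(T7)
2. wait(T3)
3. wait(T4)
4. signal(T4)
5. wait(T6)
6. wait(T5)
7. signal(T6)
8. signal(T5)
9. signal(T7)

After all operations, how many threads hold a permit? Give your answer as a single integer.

Step 1: wait(T7) -> count=2 queue=[] holders={T7}
Step 2: wait(T3) -> count=1 queue=[] holders={T3,T7}
Step 3: wait(T4) -> count=0 queue=[] holders={T3,T4,T7}
Step 4: signal(T4) -> count=1 queue=[] holders={T3,T7}
Step 5: wait(T6) -> count=0 queue=[] holders={T3,T6,T7}
Step 6: wait(T5) -> count=0 queue=[T5] holders={T3,T6,T7}
Step 7: signal(T6) -> count=0 queue=[] holders={T3,T5,T7}
Step 8: signal(T5) -> count=1 queue=[] holders={T3,T7}
Step 9: signal(T7) -> count=2 queue=[] holders={T3}
Final holders: {T3} -> 1 thread(s)

Answer: 1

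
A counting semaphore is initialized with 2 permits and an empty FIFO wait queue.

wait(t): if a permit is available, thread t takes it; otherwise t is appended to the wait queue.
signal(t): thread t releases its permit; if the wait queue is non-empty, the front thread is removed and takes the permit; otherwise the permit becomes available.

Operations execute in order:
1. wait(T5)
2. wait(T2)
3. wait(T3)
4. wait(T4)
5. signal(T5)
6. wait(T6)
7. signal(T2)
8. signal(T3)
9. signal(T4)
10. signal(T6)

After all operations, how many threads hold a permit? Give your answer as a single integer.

Answer: 0

Derivation:
Step 1: wait(T5) -> count=1 queue=[] holders={T5}
Step 2: wait(T2) -> count=0 queue=[] holders={T2,T5}
Step 3: wait(T3) -> count=0 queue=[T3] holders={T2,T5}
Step 4: wait(T4) -> count=0 queue=[T3,T4] holders={T2,T5}
Step 5: signal(T5) -> count=0 queue=[T4] holders={T2,T3}
Step 6: wait(T6) -> count=0 queue=[T4,T6] holders={T2,T3}
Step 7: signal(T2) -> count=0 queue=[T6] holders={T3,T4}
Step 8: signal(T3) -> count=0 queue=[] holders={T4,T6}
Step 9: signal(T4) -> count=1 queue=[] holders={T6}
Step 10: signal(T6) -> count=2 queue=[] holders={none}
Final holders: {none} -> 0 thread(s)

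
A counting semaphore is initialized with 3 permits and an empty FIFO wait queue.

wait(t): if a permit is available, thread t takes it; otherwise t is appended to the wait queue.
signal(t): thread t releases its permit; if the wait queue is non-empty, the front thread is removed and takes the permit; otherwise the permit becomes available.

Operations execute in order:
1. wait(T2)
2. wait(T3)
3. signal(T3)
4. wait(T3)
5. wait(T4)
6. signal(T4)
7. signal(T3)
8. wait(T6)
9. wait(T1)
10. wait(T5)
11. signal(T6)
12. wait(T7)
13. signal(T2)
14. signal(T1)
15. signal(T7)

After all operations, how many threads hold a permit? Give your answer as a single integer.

Answer: 1

Derivation:
Step 1: wait(T2) -> count=2 queue=[] holders={T2}
Step 2: wait(T3) -> count=1 queue=[] holders={T2,T3}
Step 3: signal(T3) -> count=2 queue=[] holders={T2}
Step 4: wait(T3) -> count=1 queue=[] holders={T2,T3}
Step 5: wait(T4) -> count=0 queue=[] holders={T2,T3,T4}
Step 6: signal(T4) -> count=1 queue=[] holders={T2,T3}
Step 7: signal(T3) -> count=2 queue=[] holders={T2}
Step 8: wait(T6) -> count=1 queue=[] holders={T2,T6}
Step 9: wait(T1) -> count=0 queue=[] holders={T1,T2,T6}
Step 10: wait(T5) -> count=0 queue=[T5] holders={T1,T2,T6}
Step 11: signal(T6) -> count=0 queue=[] holders={T1,T2,T5}
Step 12: wait(T7) -> count=0 queue=[T7] holders={T1,T2,T5}
Step 13: signal(T2) -> count=0 queue=[] holders={T1,T5,T7}
Step 14: signal(T1) -> count=1 queue=[] holders={T5,T7}
Step 15: signal(T7) -> count=2 queue=[] holders={T5}
Final holders: {T5} -> 1 thread(s)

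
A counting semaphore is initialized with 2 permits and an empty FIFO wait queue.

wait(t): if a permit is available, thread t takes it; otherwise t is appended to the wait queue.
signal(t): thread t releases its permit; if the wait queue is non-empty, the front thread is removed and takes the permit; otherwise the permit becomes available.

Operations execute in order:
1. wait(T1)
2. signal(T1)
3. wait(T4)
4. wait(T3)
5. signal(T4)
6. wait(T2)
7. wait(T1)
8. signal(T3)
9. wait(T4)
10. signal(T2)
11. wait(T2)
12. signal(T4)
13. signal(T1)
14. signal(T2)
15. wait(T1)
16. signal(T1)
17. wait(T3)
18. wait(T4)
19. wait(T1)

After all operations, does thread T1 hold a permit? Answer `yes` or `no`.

Answer: no

Derivation:
Step 1: wait(T1) -> count=1 queue=[] holders={T1}
Step 2: signal(T1) -> count=2 queue=[] holders={none}
Step 3: wait(T4) -> count=1 queue=[] holders={T4}
Step 4: wait(T3) -> count=0 queue=[] holders={T3,T4}
Step 5: signal(T4) -> count=1 queue=[] holders={T3}
Step 6: wait(T2) -> count=0 queue=[] holders={T2,T3}
Step 7: wait(T1) -> count=0 queue=[T1] holders={T2,T3}
Step 8: signal(T3) -> count=0 queue=[] holders={T1,T2}
Step 9: wait(T4) -> count=0 queue=[T4] holders={T1,T2}
Step 10: signal(T2) -> count=0 queue=[] holders={T1,T4}
Step 11: wait(T2) -> count=0 queue=[T2] holders={T1,T4}
Step 12: signal(T4) -> count=0 queue=[] holders={T1,T2}
Step 13: signal(T1) -> count=1 queue=[] holders={T2}
Step 14: signal(T2) -> count=2 queue=[] holders={none}
Step 15: wait(T1) -> count=1 queue=[] holders={T1}
Step 16: signal(T1) -> count=2 queue=[] holders={none}
Step 17: wait(T3) -> count=1 queue=[] holders={T3}
Step 18: wait(T4) -> count=0 queue=[] holders={T3,T4}
Step 19: wait(T1) -> count=0 queue=[T1] holders={T3,T4}
Final holders: {T3,T4} -> T1 not in holders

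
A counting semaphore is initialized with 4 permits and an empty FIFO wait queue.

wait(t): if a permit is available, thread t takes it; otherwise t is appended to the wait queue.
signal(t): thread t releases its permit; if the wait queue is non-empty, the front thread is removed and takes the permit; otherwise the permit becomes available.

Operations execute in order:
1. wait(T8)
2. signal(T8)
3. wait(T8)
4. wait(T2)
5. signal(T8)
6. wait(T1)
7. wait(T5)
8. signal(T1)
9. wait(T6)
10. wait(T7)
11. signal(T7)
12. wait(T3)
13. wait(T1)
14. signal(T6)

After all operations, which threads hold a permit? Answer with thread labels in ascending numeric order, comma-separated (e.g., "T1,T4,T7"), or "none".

Step 1: wait(T8) -> count=3 queue=[] holders={T8}
Step 2: signal(T8) -> count=4 queue=[] holders={none}
Step 3: wait(T8) -> count=3 queue=[] holders={T8}
Step 4: wait(T2) -> count=2 queue=[] holders={T2,T8}
Step 5: signal(T8) -> count=3 queue=[] holders={T2}
Step 6: wait(T1) -> count=2 queue=[] holders={T1,T2}
Step 7: wait(T5) -> count=1 queue=[] holders={T1,T2,T5}
Step 8: signal(T1) -> count=2 queue=[] holders={T2,T5}
Step 9: wait(T6) -> count=1 queue=[] holders={T2,T5,T6}
Step 10: wait(T7) -> count=0 queue=[] holders={T2,T5,T6,T7}
Step 11: signal(T7) -> count=1 queue=[] holders={T2,T5,T6}
Step 12: wait(T3) -> count=0 queue=[] holders={T2,T3,T5,T6}
Step 13: wait(T1) -> count=0 queue=[T1] holders={T2,T3,T5,T6}
Step 14: signal(T6) -> count=0 queue=[] holders={T1,T2,T3,T5}
Final holders: T1,T2,T3,T5

Answer: T1,T2,T3,T5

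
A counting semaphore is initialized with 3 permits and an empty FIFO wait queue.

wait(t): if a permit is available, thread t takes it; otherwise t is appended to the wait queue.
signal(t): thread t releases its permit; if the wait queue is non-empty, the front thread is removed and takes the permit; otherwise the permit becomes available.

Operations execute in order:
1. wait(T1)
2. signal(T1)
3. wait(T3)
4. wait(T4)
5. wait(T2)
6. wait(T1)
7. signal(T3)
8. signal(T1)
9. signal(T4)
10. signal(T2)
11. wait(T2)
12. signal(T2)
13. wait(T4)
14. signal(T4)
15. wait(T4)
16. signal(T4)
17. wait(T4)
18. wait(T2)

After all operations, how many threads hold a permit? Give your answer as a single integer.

Answer: 2

Derivation:
Step 1: wait(T1) -> count=2 queue=[] holders={T1}
Step 2: signal(T1) -> count=3 queue=[] holders={none}
Step 3: wait(T3) -> count=2 queue=[] holders={T3}
Step 4: wait(T4) -> count=1 queue=[] holders={T3,T4}
Step 5: wait(T2) -> count=0 queue=[] holders={T2,T3,T4}
Step 6: wait(T1) -> count=0 queue=[T1] holders={T2,T3,T4}
Step 7: signal(T3) -> count=0 queue=[] holders={T1,T2,T4}
Step 8: signal(T1) -> count=1 queue=[] holders={T2,T4}
Step 9: signal(T4) -> count=2 queue=[] holders={T2}
Step 10: signal(T2) -> count=3 queue=[] holders={none}
Step 11: wait(T2) -> count=2 queue=[] holders={T2}
Step 12: signal(T2) -> count=3 queue=[] holders={none}
Step 13: wait(T4) -> count=2 queue=[] holders={T4}
Step 14: signal(T4) -> count=3 queue=[] holders={none}
Step 15: wait(T4) -> count=2 queue=[] holders={T4}
Step 16: signal(T4) -> count=3 queue=[] holders={none}
Step 17: wait(T4) -> count=2 queue=[] holders={T4}
Step 18: wait(T2) -> count=1 queue=[] holders={T2,T4}
Final holders: {T2,T4} -> 2 thread(s)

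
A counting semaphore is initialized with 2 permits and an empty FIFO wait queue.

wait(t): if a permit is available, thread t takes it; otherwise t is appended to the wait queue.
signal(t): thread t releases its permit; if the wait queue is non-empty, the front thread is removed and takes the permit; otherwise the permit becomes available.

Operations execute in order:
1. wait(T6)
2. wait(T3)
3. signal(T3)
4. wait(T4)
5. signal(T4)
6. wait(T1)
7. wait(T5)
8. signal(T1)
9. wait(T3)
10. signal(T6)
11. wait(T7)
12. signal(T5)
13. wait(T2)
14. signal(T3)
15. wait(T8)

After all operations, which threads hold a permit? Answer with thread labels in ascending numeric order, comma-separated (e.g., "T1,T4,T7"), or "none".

Step 1: wait(T6) -> count=1 queue=[] holders={T6}
Step 2: wait(T3) -> count=0 queue=[] holders={T3,T6}
Step 3: signal(T3) -> count=1 queue=[] holders={T6}
Step 4: wait(T4) -> count=0 queue=[] holders={T4,T6}
Step 5: signal(T4) -> count=1 queue=[] holders={T6}
Step 6: wait(T1) -> count=0 queue=[] holders={T1,T6}
Step 7: wait(T5) -> count=0 queue=[T5] holders={T1,T6}
Step 8: signal(T1) -> count=0 queue=[] holders={T5,T6}
Step 9: wait(T3) -> count=0 queue=[T3] holders={T5,T6}
Step 10: signal(T6) -> count=0 queue=[] holders={T3,T5}
Step 11: wait(T7) -> count=0 queue=[T7] holders={T3,T5}
Step 12: signal(T5) -> count=0 queue=[] holders={T3,T7}
Step 13: wait(T2) -> count=0 queue=[T2] holders={T3,T7}
Step 14: signal(T3) -> count=0 queue=[] holders={T2,T7}
Step 15: wait(T8) -> count=0 queue=[T8] holders={T2,T7}
Final holders: T2,T7

Answer: T2,T7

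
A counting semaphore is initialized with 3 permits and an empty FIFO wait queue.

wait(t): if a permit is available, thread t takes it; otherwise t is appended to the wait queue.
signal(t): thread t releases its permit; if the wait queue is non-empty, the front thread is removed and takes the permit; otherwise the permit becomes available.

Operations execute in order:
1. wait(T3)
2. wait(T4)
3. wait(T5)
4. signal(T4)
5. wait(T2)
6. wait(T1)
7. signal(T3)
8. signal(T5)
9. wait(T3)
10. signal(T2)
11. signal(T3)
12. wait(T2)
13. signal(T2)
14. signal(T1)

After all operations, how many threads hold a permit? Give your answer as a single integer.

Step 1: wait(T3) -> count=2 queue=[] holders={T3}
Step 2: wait(T4) -> count=1 queue=[] holders={T3,T4}
Step 3: wait(T5) -> count=0 queue=[] holders={T3,T4,T5}
Step 4: signal(T4) -> count=1 queue=[] holders={T3,T5}
Step 5: wait(T2) -> count=0 queue=[] holders={T2,T3,T5}
Step 6: wait(T1) -> count=0 queue=[T1] holders={T2,T3,T5}
Step 7: signal(T3) -> count=0 queue=[] holders={T1,T2,T5}
Step 8: signal(T5) -> count=1 queue=[] holders={T1,T2}
Step 9: wait(T3) -> count=0 queue=[] holders={T1,T2,T3}
Step 10: signal(T2) -> count=1 queue=[] holders={T1,T3}
Step 11: signal(T3) -> count=2 queue=[] holders={T1}
Step 12: wait(T2) -> count=1 queue=[] holders={T1,T2}
Step 13: signal(T2) -> count=2 queue=[] holders={T1}
Step 14: signal(T1) -> count=3 queue=[] holders={none}
Final holders: {none} -> 0 thread(s)

Answer: 0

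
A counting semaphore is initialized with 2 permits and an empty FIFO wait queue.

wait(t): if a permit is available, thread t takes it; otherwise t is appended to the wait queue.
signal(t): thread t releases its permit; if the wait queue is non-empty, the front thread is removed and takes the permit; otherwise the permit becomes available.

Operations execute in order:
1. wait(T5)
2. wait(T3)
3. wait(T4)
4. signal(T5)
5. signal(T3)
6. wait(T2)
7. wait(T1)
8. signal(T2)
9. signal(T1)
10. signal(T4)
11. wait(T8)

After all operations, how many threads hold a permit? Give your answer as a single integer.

Step 1: wait(T5) -> count=1 queue=[] holders={T5}
Step 2: wait(T3) -> count=0 queue=[] holders={T3,T5}
Step 3: wait(T4) -> count=0 queue=[T4] holders={T3,T5}
Step 4: signal(T5) -> count=0 queue=[] holders={T3,T4}
Step 5: signal(T3) -> count=1 queue=[] holders={T4}
Step 6: wait(T2) -> count=0 queue=[] holders={T2,T4}
Step 7: wait(T1) -> count=0 queue=[T1] holders={T2,T4}
Step 8: signal(T2) -> count=0 queue=[] holders={T1,T4}
Step 9: signal(T1) -> count=1 queue=[] holders={T4}
Step 10: signal(T4) -> count=2 queue=[] holders={none}
Step 11: wait(T8) -> count=1 queue=[] holders={T8}
Final holders: {T8} -> 1 thread(s)

Answer: 1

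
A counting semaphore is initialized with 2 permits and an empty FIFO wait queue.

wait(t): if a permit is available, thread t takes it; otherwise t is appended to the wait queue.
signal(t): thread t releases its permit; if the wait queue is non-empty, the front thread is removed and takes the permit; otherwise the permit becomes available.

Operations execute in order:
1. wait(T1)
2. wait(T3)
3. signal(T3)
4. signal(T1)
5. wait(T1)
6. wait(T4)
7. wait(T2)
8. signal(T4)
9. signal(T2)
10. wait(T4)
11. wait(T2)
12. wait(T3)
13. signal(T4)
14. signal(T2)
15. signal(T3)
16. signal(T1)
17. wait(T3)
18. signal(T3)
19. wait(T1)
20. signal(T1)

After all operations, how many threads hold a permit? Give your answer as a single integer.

Answer: 0

Derivation:
Step 1: wait(T1) -> count=1 queue=[] holders={T1}
Step 2: wait(T3) -> count=0 queue=[] holders={T1,T3}
Step 3: signal(T3) -> count=1 queue=[] holders={T1}
Step 4: signal(T1) -> count=2 queue=[] holders={none}
Step 5: wait(T1) -> count=1 queue=[] holders={T1}
Step 6: wait(T4) -> count=0 queue=[] holders={T1,T4}
Step 7: wait(T2) -> count=0 queue=[T2] holders={T1,T4}
Step 8: signal(T4) -> count=0 queue=[] holders={T1,T2}
Step 9: signal(T2) -> count=1 queue=[] holders={T1}
Step 10: wait(T4) -> count=0 queue=[] holders={T1,T4}
Step 11: wait(T2) -> count=0 queue=[T2] holders={T1,T4}
Step 12: wait(T3) -> count=0 queue=[T2,T3] holders={T1,T4}
Step 13: signal(T4) -> count=0 queue=[T3] holders={T1,T2}
Step 14: signal(T2) -> count=0 queue=[] holders={T1,T3}
Step 15: signal(T3) -> count=1 queue=[] holders={T1}
Step 16: signal(T1) -> count=2 queue=[] holders={none}
Step 17: wait(T3) -> count=1 queue=[] holders={T3}
Step 18: signal(T3) -> count=2 queue=[] holders={none}
Step 19: wait(T1) -> count=1 queue=[] holders={T1}
Step 20: signal(T1) -> count=2 queue=[] holders={none}
Final holders: {none} -> 0 thread(s)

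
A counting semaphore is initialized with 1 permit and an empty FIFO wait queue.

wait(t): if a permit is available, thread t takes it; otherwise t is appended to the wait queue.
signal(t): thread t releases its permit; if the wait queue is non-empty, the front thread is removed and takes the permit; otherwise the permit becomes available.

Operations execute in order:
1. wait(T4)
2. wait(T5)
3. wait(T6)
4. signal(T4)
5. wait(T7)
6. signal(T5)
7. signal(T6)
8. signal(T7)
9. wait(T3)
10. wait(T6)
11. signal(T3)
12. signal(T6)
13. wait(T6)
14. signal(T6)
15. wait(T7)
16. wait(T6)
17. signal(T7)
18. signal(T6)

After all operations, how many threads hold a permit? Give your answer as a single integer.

Step 1: wait(T4) -> count=0 queue=[] holders={T4}
Step 2: wait(T5) -> count=0 queue=[T5] holders={T4}
Step 3: wait(T6) -> count=0 queue=[T5,T6] holders={T4}
Step 4: signal(T4) -> count=0 queue=[T6] holders={T5}
Step 5: wait(T7) -> count=0 queue=[T6,T7] holders={T5}
Step 6: signal(T5) -> count=0 queue=[T7] holders={T6}
Step 7: signal(T6) -> count=0 queue=[] holders={T7}
Step 8: signal(T7) -> count=1 queue=[] holders={none}
Step 9: wait(T3) -> count=0 queue=[] holders={T3}
Step 10: wait(T6) -> count=0 queue=[T6] holders={T3}
Step 11: signal(T3) -> count=0 queue=[] holders={T6}
Step 12: signal(T6) -> count=1 queue=[] holders={none}
Step 13: wait(T6) -> count=0 queue=[] holders={T6}
Step 14: signal(T6) -> count=1 queue=[] holders={none}
Step 15: wait(T7) -> count=0 queue=[] holders={T7}
Step 16: wait(T6) -> count=0 queue=[T6] holders={T7}
Step 17: signal(T7) -> count=0 queue=[] holders={T6}
Step 18: signal(T6) -> count=1 queue=[] holders={none}
Final holders: {none} -> 0 thread(s)

Answer: 0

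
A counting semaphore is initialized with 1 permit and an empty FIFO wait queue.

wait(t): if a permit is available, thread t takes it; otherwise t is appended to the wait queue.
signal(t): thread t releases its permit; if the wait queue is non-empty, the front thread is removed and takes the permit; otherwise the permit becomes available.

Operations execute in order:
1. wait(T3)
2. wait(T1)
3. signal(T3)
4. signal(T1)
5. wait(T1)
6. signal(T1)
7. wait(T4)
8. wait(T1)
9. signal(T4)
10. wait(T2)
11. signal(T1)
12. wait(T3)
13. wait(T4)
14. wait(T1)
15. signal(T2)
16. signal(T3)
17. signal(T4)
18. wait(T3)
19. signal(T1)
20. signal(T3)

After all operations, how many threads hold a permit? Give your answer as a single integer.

Answer: 0

Derivation:
Step 1: wait(T3) -> count=0 queue=[] holders={T3}
Step 2: wait(T1) -> count=0 queue=[T1] holders={T3}
Step 3: signal(T3) -> count=0 queue=[] holders={T1}
Step 4: signal(T1) -> count=1 queue=[] holders={none}
Step 5: wait(T1) -> count=0 queue=[] holders={T1}
Step 6: signal(T1) -> count=1 queue=[] holders={none}
Step 7: wait(T4) -> count=0 queue=[] holders={T4}
Step 8: wait(T1) -> count=0 queue=[T1] holders={T4}
Step 9: signal(T4) -> count=0 queue=[] holders={T1}
Step 10: wait(T2) -> count=0 queue=[T2] holders={T1}
Step 11: signal(T1) -> count=0 queue=[] holders={T2}
Step 12: wait(T3) -> count=0 queue=[T3] holders={T2}
Step 13: wait(T4) -> count=0 queue=[T3,T4] holders={T2}
Step 14: wait(T1) -> count=0 queue=[T3,T4,T1] holders={T2}
Step 15: signal(T2) -> count=0 queue=[T4,T1] holders={T3}
Step 16: signal(T3) -> count=0 queue=[T1] holders={T4}
Step 17: signal(T4) -> count=0 queue=[] holders={T1}
Step 18: wait(T3) -> count=0 queue=[T3] holders={T1}
Step 19: signal(T1) -> count=0 queue=[] holders={T3}
Step 20: signal(T3) -> count=1 queue=[] holders={none}
Final holders: {none} -> 0 thread(s)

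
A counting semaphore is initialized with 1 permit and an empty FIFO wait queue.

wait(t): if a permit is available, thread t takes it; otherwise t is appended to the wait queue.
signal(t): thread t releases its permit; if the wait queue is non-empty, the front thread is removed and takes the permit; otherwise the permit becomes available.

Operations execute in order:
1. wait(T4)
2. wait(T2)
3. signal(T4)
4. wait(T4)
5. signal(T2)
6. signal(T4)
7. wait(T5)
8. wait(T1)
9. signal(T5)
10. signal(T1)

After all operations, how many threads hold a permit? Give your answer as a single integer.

Step 1: wait(T4) -> count=0 queue=[] holders={T4}
Step 2: wait(T2) -> count=0 queue=[T2] holders={T4}
Step 3: signal(T4) -> count=0 queue=[] holders={T2}
Step 4: wait(T4) -> count=0 queue=[T4] holders={T2}
Step 5: signal(T2) -> count=0 queue=[] holders={T4}
Step 6: signal(T4) -> count=1 queue=[] holders={none}
Step 7: wait(T5) -> count=0 queue=[] holders={T5}
Step 8: wait(T1) -> count=0 queue=[T1] holders={T5}
Step 9: signal(T5) -> count=0 queue=[] holders={T1}
Step 10: signal(T1) -> count=1 queue=[] holders={none}
Final holders: {none} -> 0 thread(s)

Answer: 0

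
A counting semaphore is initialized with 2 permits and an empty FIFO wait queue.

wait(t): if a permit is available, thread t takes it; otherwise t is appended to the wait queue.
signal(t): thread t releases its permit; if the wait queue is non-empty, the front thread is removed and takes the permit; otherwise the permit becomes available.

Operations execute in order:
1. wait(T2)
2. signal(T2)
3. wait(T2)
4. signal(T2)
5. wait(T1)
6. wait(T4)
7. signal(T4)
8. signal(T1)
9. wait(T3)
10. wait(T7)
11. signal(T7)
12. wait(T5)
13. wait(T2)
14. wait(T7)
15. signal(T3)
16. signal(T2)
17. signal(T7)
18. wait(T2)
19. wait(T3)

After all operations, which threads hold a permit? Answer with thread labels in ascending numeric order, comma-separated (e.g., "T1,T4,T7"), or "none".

Answer: T2,T5

Derivation:
Step 1: wait(T2) -> count=1 queue=[] holders={T2}
Step 2: signal(T2) -> count=2 queue=[] holders={none}
Step 3: wait(T2) -> count=1 queue=[] holders={T2}
Step 4: signal(T2) -> count=2 queue=[] holders={none}
Step 5: wait(T1) -> count=1 queue=[] holders={T1}
Step 6: wait(T4) -> count=0 queue=[] holders={T1,T4}
Step 7: signal(T4) -> count=1 queue=[] holders={T1}
Step 8: signal(T1) -> count=2 queue=[] holders={none}
Step 9: wait(T3) -> count=1 queue=[] holders={T3}
Step 10: wait(T7) -> count=0 queue=[] holders={T3,T7}
Step 11: signal(T7) -> count=1 queue=[] holders={T3}
Step 12: wait(T5) -> count=0 queue=[] holders={T3,T5}
Step 13: wait(T2) -> count=0 queue=[T2] holders={T3,T5}
Step 14: wait(T7) -> count=0 queue=[T2,T7] holders={T3,T5}
Step 15: signal(T3) -> count=0 queue=[T7] holders={T2,T5}
Step 16: signal(T2) -> count=0 queue=[] holders={T5,T7}
Step 17: signal(T7) -> count=1 queue=[] holders={T5}
Step 18: wait(T2) -> count=0 queue=[] holders={T2,T5}
Step 19: wait(T3) -> count=0 queue=[T3] holders={T2,T5}
Final holders: T2,T5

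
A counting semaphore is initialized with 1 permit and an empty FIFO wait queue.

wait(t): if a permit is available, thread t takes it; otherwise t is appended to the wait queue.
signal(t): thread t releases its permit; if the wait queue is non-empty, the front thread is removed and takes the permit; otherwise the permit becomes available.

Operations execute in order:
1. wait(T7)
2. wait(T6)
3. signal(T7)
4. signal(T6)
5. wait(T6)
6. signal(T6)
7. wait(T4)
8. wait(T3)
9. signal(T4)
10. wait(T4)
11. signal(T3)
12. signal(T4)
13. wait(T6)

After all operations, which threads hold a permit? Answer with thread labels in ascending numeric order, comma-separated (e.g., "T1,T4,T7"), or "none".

Step 1: wait(T7) -> count=0 queue=[] holders={T7}
Step 2: wait(T6) -> count=0 queue=[T6] holders={T7}
Step 3: signal(T7) -> count=0 queue=[] holders={T6}
Step 4: signal(T6) -> count=1 queue=[] holders={none}
Step 5: wait(T6) -> count=0 queue=[] holders={T6}
Step 6: signal(T6) -> count=1 queue=[] holders={none}
Step 7: wait(T4) -> count=0 queue=[] holders={T4}
Step 8: wait(T3) -> count=0 queue=[T3] holders={T4}
Step 9: signal(T4) -> count=0 queue=[] holders={T3}
Step 10: wait(T4) -> count=0 queue=[T4] holders={T3}
Step 11: signal(T3) -> count=0 queue=[] holders={T4}
Step 12: signal(T4) -> count=1 queue=[] holders={none}
Step 13: wait(T6) -> count=0 queue=[] holders={T6}
Final holders: T6

Answer: T6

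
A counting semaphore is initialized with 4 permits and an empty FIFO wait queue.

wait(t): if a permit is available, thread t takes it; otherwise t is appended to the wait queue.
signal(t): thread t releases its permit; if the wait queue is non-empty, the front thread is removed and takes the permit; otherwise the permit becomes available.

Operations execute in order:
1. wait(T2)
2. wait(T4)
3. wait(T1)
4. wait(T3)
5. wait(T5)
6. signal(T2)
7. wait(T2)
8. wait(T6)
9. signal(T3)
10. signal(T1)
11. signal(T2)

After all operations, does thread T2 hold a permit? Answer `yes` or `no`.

Answer: no

Derivation:
Step 1: wait(T2) -> count=3 queue=[] holders={T2}
Step 2: wait(T4) -> count=2 queue=[] holders={T2,T4}
Step 3: wait(T1) -> count=1 queue=[] holders={T1,T2,T4}
Step 4: wait(T3) -> count=0 queue=[] holders={T1,T2,T3,T4}
Step 5: wait(T5) -> count=0 queue=[T5] holders={T1,T2,T3,T4}
Step 6: signal(T2) -> count=0 queue=[] holders={T1,T3,T4,T5}
Step 7: wait(T2) -> count=0 queue=[T2] holders={T1,T3,T4,T5}
Step 8: wait(T6) -> count=0 queue=[T2,T6] holders={T1,T3,T4,T5}
Step 9: signal(T3) -> count=0 queue=[T6] holders={T1,T2,T4,T5}
Step 10: signal(T1) -> count=0 queue=[] holders={T2,T4,T5,T6}
Step 11: signal(T2) -> count=1 queue=[] holders={T4,T5,T6}
Final holders: {T4,T5,T6} -> T2 not in holders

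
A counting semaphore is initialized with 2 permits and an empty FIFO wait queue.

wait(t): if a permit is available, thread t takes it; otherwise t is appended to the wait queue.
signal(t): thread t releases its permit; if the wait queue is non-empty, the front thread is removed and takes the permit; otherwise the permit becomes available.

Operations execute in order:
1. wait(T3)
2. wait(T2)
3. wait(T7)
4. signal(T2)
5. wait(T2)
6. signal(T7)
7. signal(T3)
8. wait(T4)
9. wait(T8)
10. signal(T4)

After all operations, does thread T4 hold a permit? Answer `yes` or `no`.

Step 1: wait(T3) -> count=1 queue=[] holders={T3}
Step 2: wait(T2) -> count=0 queue=[] holders={T2,T3}
Step 3: wait(T7) -> count=0 queue=[T7] holders={T2,T3}
Step 4: signal(T2) -> count=0 queue=[] holders={T3,T7}
Step 5: wait(T2) -> count=0 queue=[T2] holders={T3,T7}
Step 6: signal(T7) -> count=0 queue=[] holders={T2,T3}
Step 7: signal(T3) -> count=1 queue=[] holders={T2}
Step 8: wait(T4) -> count=0 queue=[] holders={T2,T4}
Step 9: wait(T8) -> count=0 queue=[T8] holders={T2,T4}
Step 10: signal(T4) -> count=0 queue=[] holders={T2,T8}
Final holders: {T2,T8} -> T4 not in holders

Answer: no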